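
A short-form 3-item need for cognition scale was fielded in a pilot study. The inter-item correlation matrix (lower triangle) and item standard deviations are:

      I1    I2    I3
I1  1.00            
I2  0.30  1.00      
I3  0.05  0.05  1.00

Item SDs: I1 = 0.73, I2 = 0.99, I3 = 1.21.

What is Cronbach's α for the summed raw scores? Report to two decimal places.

Σσ²ᵢ = 0.73² + 0.99² + 1.21² = 2.9771
Covariances σ_ij = r_ij · s_i · s_j:
  σ(I1,I2) = 0.30 × 0.73 × 0.99 = 0.2168
  σ(I1,I3) = 0.05 × 0.73 × 1.21 = 0.0442
  σ(I2,I3) = 0.05 × 0.99 × 1.21 = 0.0599
σ²_T = Σσ²ᵢ + 2·Σσ_ij = 2.9771 + 2 × 0.3209 = 3.6189
α = (3/2)·(1 − 2.9771/3.6189) = 0.27

Cronbach's α = 0.27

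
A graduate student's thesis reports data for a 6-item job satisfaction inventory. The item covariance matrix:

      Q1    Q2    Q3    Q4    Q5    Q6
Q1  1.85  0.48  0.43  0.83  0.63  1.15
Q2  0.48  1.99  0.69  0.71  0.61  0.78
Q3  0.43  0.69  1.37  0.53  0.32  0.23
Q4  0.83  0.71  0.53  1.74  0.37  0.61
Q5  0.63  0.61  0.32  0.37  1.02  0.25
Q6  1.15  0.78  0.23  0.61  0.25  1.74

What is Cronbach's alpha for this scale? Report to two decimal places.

ΣVar(i) = 1.85 + 1.99 + 1.37 + 1.74 + 1.02 + 1.74 = 9.71
Sum of off-diagonal covariances = 8.62
Var(T) = 9.71 + 2 × 8.62 = 26.95
α = (k/(k−1))·(1 − ΣVar(i)/Var(T)) = (6/5)·(1 − 9.71/26.95) = 0.77

Cronbach's alpha = 0.77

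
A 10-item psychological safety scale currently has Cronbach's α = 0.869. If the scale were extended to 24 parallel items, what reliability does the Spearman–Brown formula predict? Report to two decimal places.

Length factor m = 24/10 = 2.4000
α' = m·α / (1 + (m−1)·α)
   = 24/10 × 0.869 / (1 + (24/10 − 1) × 0.869)
   = 2.0856 / 2.2166 = 0.94

predicted reliability = 0.94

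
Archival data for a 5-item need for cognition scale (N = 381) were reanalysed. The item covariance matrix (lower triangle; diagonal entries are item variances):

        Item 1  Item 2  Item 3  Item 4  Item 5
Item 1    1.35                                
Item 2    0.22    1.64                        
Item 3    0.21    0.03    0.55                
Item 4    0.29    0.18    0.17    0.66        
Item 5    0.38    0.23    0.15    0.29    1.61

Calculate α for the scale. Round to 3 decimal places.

α = 0.532

Σσᵢ² = 1.35 + 1.64 + 0.55 + 0.66 + 1.61 = 5.81
Sum of off-diagonal covariances = 2.15
total variance = 5.81 + 2 × 2.15 = 10.11
α = (k/(k−1))·(1 − Σσᵢ²/total variance) = (5/4)·(1 − 5.81/10.11) = 0.532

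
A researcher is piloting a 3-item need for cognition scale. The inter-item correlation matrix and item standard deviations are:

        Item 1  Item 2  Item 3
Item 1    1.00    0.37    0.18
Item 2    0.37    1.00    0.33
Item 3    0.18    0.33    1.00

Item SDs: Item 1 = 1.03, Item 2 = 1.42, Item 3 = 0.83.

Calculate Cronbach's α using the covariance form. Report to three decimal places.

Σσ²ᵢ = 1.03² + 1.42² + 0.83² = 3.7662
Covariances σ_ij = r_ij · s_i · s_j:
  σ(Item 1,Item 2) = 0.37 × 1.03 × 1.42 = 0.5412
  σ(Item 1,Item 3) = 0.18 × 1.03 × 0.83 = 0.1539
  σ(Item 2,Item 3) = 0.33 × 1.42 × 0.83 = 0.3889
σ²_T = Σσ²ᵢ + 2·Σσ_ij = 3.7662 + 2 × 1.0840 = 5.9342
α = (3/2)·(1 − 3.7662/5.9342) = 0.548

Cronbach's α = 0.548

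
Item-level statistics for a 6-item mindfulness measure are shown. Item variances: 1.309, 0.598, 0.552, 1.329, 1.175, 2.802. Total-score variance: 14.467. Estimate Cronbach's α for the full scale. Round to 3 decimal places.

Σσᵢ² = 1.309 + 0.598 + 0.552 + 1.329 + 1.175 + 2.802 = 7.765
α = (k/(k−1))·(1 − Σσᵢ²/total variance) = (6/5)·(1 − 7.765/14.467) = 0.556

α = 0.556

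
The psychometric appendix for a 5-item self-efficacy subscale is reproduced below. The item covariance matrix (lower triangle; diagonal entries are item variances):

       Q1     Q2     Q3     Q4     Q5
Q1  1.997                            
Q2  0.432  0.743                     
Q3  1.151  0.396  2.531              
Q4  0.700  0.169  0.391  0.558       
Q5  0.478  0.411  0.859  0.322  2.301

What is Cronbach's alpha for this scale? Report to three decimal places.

Σσᵢ² = 1.997 + 0.743 + 2.531 + 0.558 + 2.301 = 8.130
Sum of the distinct covariances = 5.309
total variance = 8.130 + 2 × 5.309 = 18.748
α = (k/(k−1))·(1 − Σσᵢ²/total variance) = (5/4)·(1 − 8.130/18.748) = 0.708

α = 0.708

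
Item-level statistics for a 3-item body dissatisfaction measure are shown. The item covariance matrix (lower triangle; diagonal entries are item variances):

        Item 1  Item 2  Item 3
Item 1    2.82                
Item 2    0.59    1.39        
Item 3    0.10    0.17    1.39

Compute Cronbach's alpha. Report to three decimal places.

Cronbach's alpha = 0.352

Σσᵢ² = 2.82 + 1.39 + 1.39 = 5.60
Sum of off-diagonal covariances = 0.86
σ²_total = 5.60 + 2 × 0.86 = 7.32
α = (k/(k−1))·(1 − Σσᵢ²/σ²_total) = (3/2)·(1 − 5.60/7.32) = 0.352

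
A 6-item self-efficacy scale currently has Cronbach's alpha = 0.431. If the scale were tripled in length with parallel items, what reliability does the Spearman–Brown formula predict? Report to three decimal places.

predicted reliability = 0.694

Length factor m = 3
α' = m·α / (1 + (m−1)·α)
   = 3 × 0.431 / (1 + (3 − 1) × 0.431)
   = 1.2930 / 1.8620 = 0.694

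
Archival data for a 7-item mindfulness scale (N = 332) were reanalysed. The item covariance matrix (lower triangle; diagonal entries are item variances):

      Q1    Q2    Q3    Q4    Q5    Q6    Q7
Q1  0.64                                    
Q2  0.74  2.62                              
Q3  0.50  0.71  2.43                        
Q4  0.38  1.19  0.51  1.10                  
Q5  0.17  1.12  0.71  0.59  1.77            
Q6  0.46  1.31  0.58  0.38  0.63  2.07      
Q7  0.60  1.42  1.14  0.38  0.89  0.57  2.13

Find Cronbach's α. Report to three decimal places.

α = 0.818

sum of item variances = 0.64 + 2.62 + 2.43 + 1.10 + 1.77 + 2.07 + 2.13 = 12.76
Sum of the distinct covariances = 14.98
Var(T) = 12.76 + 2 × 14.98 = 42.72
α = (k/(k−1))·(1 − sum of item variances/Var(T)) = (7/6)·(1 − 12.76/42.72) = 0.818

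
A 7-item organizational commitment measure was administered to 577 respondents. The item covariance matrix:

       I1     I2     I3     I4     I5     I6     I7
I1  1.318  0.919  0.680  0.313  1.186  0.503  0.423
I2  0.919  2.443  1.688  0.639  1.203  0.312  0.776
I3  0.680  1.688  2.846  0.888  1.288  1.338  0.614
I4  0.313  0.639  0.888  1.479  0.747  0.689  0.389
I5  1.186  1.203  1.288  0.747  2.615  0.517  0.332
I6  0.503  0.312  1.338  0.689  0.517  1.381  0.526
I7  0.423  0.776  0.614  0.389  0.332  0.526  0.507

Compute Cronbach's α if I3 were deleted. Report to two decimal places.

Cronbach's α = 0.79

Remaining items: I1, I2, I4, I5, I6, I7 (k = 6).
Σσᵢ² = 1.318 + 2.443 + 1.479 + 2.615 + 1.381 + 0.507 = 9.743
σ²_T = 9.743 + 2 × 9.474 = 28.691
α (item deleted) = (6/5)·(1 − 9.743/28.691) = 0.79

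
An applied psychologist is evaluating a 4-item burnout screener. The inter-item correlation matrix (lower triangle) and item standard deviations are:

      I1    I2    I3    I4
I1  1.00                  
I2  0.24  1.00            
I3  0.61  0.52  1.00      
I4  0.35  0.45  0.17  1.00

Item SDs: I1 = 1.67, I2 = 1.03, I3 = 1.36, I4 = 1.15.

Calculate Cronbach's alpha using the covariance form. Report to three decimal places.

α = 0.710

Σσ²ᵢ = 1.67² + 1.03² + 1.36² + 1.15² = 7.0219
Covariances σ_ij = r_ij · s_i · s_j:
  σ(I1,I2) = 0.24 × 1.67 × 1.03 = 0.4128
  σ(I1,I3) = 0.61 × 1.67 × 1.36 = 1.3854
  σ(I1,I4) = 0.35 × 1.67 × 1.15 = 0.6722
  σ(I2,I3) = 0.52 × 1.03 × 1.36 = 0.7284
  σ(I2,I4) = 0.45 × 1.03 × 1.15 = 0.5330
  σ(I3,I4) = 0.17 × 1.36 × 1.15 = 0.2659
σ²_T = Σσ²ᵢ + 2·Σσ_ij = 7.0219 + 2 × 3.9977 = 15.0173
α = (4/3)·(1 − 7.0219/15.0173) = 0.710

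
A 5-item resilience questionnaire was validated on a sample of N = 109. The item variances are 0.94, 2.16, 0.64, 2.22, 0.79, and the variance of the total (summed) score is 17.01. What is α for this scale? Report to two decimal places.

α = 0.75

ΣVar(i) = 0.94 + 2.16 + 0.64 + 2.22 + 0.79 = 6.75
α = (k/(k−1))·(1 − ΣVar(i)/σ²_total) = (5/4)·(1 − 6.75/17.01) = 0.75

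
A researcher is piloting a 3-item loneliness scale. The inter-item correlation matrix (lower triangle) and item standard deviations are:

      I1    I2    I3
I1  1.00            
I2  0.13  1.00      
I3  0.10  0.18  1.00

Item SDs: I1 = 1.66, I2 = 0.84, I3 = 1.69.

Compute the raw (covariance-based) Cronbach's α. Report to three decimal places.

Σσ²ᵢ = 1.66² + 0.84² + 1.69² = 6.3173
Covariances σ_ij = r_ij · s_i · s_j:
  σ(I1,I2) = 0.13 × 1.66 × 0.84 = 0.1813
  σ(I1,I3) = 0.10 × 1.66 × 1.69 = 0.2805
  σ(I2,I3) = 0.18 × 0.84 × 1.69 = 0.2555
σ²_T = Σσ²ᵢ + 2·Σσ_ij = 6.3173 + 2 × 0.7173 = 7.7519
α = (3/2)·(1 − 6.3173/7.7519) = 0.278

Cronbach's α = 0.278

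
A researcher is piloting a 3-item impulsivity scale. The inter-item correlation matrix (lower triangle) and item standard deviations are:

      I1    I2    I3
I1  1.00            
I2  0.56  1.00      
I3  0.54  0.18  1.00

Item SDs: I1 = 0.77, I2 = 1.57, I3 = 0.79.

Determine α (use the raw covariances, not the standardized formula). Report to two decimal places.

α = 0.60

Σσ²ᵢ = 0.77² + 1.57² + 0.79² = 3.6819
Covariances σ_ij = r_ij · s_i · s_j:
  σ(I1,I2) = 0.56 × 0.77 × 1.57 = 0.6770
  σ(I1,I3) = 0.54 × 0.77 × 0.79 = 0.3285
  σ(I2,I3) = 0.18 × 1.57 × 0.79 = 0.2233
σ²_T = Σσ²ᵢ + 2·Σσ_ij = 3.6819 + 2 × 1.2288 = 6.1395
α = (3/2)·(1 − 3.6819/6.1395) = 0.60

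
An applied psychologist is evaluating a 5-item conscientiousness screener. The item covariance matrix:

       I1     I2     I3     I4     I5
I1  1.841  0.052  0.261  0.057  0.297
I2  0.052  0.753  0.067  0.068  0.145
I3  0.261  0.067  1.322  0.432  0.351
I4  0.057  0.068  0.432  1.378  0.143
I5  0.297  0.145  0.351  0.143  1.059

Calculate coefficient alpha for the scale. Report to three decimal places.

coefficient alpha = 0.464

ΣVar(i) = 1.841 + 0.753 + 1.322 + 1.378 + 1.059 = 6.353
Sum of the distinct covariances = 1.873
σ²_T = 6.353 + 2 × 1.873 = 10.099
α = (k/(k−1))·(1 − ΣVar(i)/σ²_T) = (5/4)·(1 − 6.353/10.099) = 0.464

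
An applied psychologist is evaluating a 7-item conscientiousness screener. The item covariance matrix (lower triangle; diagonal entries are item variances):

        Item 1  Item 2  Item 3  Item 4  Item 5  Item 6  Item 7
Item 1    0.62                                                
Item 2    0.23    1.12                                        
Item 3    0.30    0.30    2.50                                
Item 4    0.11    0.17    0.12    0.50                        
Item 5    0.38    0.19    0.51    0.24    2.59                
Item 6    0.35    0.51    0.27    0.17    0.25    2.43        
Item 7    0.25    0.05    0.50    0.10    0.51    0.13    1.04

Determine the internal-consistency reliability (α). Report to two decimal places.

α = 0.60

Σσᵢ² = 0.62 + 1.12 + 2.50 + 0.50 + 2.59 + 2.43 + 1.04 = 10.80
Sum of off-diagonal covariances = 5.64
total variance = 10.80 + 2 × 5.64 = 22.08
α = (k/(k−1))·(1 − Σσᵢ²/total variance) = (7/6)·(1 − 10.80/22.08) = 0.60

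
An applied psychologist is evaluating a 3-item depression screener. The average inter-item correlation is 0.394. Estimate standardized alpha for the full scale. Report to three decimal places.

α = 0.661

Standardized α = k·r̄ / (1 + (k−1)·r̄) = 3 × 0.394 / (1 + 2 × 0.394)
  = 1.1820 / 1.7880 = 0.661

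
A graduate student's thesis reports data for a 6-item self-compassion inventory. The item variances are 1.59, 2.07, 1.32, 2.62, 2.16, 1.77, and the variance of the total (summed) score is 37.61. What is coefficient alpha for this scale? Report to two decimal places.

coefficient alpha = 0.83

Σσ²ᵢ = 1.59 + 2.07 + 1.32 + 2.62 + 2.16 + 1.77 = 11.53
α = (k/(k−1))·(1 − Σσ²ᵢ/σ²_total) = (6/5)·(1 − 11.53/37.61) = 0.83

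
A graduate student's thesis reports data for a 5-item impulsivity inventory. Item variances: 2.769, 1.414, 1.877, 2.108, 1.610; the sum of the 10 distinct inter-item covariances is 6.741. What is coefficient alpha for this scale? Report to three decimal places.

α = 0.725

sum of item variances = 2.769 + 1.414 + 1.877 + 2.108 + 1.610 = 9.778
Sum of distinct covariances = 6.741
Var(T) = sum of item variances + 2·Σcov = 9.778 + 2 × 6.741 = 23.260
α = (5/4)·(1 − 9.778/23.260) = 0.725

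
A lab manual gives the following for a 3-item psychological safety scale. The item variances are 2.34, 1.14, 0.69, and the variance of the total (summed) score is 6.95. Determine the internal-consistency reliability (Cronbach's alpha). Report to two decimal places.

sum of item variances = 2.34 + 1.14 + 0.69 = 4.17
α = (k/(k−1))·(1 − sum of item variances/σ²_total) = (3/2)·(1 − 4.17/6.95) = 0.60

Cronbach's alpha = 0.60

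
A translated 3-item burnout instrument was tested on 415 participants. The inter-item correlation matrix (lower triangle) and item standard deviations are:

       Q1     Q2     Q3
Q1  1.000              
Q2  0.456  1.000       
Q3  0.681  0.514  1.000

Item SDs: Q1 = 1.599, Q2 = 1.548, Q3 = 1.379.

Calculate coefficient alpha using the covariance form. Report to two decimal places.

α = 0.78

Σσ²ᵢ = 1.599² + 1.548² + 1.379² = 6.8547
Covariances σ_ij = r_ij · s_i · s_j:
  σ(Q1,Q2) = 0.456 × 1.599 × 1.548 = 1.1287
  σ(Q1,Q3) = 0.681 × 1.599 × 1.379 = 1.5016
  σ(Q2,Q3) = 0.514 × 1.548 × 1.379 = 1.0972
σ²_T = Σσ²ᵢ + 2·Σσ_ij = 6.8547 + 2 × 3.7275 = 14.3097
α = (3/2)·(1 − 6.8547/14.3097) = 0.78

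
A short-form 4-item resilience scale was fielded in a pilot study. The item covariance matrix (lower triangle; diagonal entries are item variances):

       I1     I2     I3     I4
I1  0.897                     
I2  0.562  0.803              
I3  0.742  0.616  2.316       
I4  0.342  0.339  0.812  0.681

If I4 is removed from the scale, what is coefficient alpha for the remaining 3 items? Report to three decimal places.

α = 0.733

Remaining items: I1, I2, I3 (k = 3).
Σσ²ᵢ = 0.897 + 0.803 + 2.316 = 4.016
Var(T) = 4.016 + 2 × 1.920 = 7.856
α (item deleted) = (3/2)·(1 − 4.016/7.856) = 0.733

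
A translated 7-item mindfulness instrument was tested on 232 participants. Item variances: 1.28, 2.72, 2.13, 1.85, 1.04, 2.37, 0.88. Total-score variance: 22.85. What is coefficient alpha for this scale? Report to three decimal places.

α = 0.540

sum of item variances = 1.28 + 2.72 + 2.13 + 1.85 + 1.04 + 2.37 + 0.88 = 12.27
α = (k/(k−1))·(1 − sum of item variances/Var(T)) = (7/6)·(1 − 12.27/22.85) = 0.540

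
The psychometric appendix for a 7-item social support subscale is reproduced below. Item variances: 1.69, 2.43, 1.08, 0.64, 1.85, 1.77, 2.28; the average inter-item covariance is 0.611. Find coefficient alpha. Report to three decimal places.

sum of item variances = 1.69 + 2.43 + 1.08 + 0.64 + 1.85 + 1.77 + 2.28 = 11.74
Sum of the 21 distinct covariances = 21 × 0.611 = 12.831
σ²_T = sum of item variances + 2·Σcov = 11.74 + 2 × 12.831 = 37.402
α = (7/6)·(1 − 11.74/37.402) = 0.800

α = 0.800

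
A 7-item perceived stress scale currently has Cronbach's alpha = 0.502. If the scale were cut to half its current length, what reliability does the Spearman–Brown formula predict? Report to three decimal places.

Length factor m = 1/2
α' = m·α / (1 − (1−m)·α)
   = 1/2 × 0.502 / (1 − (1 − 1/2) × 0.502)
   = 0.2510 / 0.7490 = 0.335

predicted reliability = 0.335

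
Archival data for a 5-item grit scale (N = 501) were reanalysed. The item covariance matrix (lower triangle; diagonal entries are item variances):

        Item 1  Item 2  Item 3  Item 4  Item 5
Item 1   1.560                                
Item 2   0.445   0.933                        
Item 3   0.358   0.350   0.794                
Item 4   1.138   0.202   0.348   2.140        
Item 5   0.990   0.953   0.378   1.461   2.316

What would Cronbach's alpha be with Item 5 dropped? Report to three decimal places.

α = 0.682

Remaining items: Item 1, Item 2, Item 3, Item 4 (k = 4).
ΣVar(i) = 1.560 + 0.933 + 0.794 + 2.140 = 5.427
Var(T) = 5.427 + 2 × 2.841 = 11.109
α (item deleted) = (4/3)·(1 − 5.427/11.109) = 0.682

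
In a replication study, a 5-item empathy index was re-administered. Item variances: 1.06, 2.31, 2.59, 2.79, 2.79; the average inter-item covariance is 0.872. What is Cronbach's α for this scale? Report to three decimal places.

sum of item variances = 1.06 + 2.31 + 2.59 + 2.79 + 2.79 = 11.54
Sum of the 10 distinct covariances = 10 × 0.872 = 8.720
σ²_T = sum of item variances + 2·Σcov = 11.54 + 2 × 8.720 = 28.980
α = (5/4)·(1 − 11.54/28.980) = 0.752

α = 0.752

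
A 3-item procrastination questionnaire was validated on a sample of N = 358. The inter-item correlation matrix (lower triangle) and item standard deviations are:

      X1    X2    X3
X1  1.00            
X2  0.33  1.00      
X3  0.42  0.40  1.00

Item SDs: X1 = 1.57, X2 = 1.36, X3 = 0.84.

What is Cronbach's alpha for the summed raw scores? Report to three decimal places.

Σσ²ᵢ = 1.57² + 1.36² + 0.84² = 5.0201
Covariances σ_ij = r_ij · s_i · s_j:
  σ(X1,X2) = 0.33 × 1.57 × 1.36 = 0.7046
  σ(X1,X3) = 0.42 × 1.57 × 0.84 = 0.5539
  σ(X2,X3) = 0.40 × 1.36 × 0.84 = 0.4570
σ²_T = Σσ²ᵢ + 2·Σσ_ij = 5.0201 + 2 × 1.7155 = 8.4511
α = (3/2)·(1 − 5.0201/8.4511) = 0.609

Cronbach's alpha = 0.609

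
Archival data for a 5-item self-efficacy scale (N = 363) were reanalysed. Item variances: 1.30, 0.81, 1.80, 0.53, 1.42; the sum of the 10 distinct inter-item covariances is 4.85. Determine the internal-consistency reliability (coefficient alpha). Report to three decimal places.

Σσᵢ² = 1.30 + 0.81 + 1.80 + 0.53 + 1.42 = 5.86
Sum of distinct covariances = 4.85
total variance = Σσᵢ² + 2·Σcov = 5.86 + 2 × 4.85 = 15.56
α = (5/4)·(1 − 5.86/15.56) = 0.779

coefficient alpha = 0.779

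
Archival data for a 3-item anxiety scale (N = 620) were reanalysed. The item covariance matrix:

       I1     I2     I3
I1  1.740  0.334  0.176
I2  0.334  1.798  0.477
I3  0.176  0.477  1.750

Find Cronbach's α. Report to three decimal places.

Cronbach's α = 0.408

Σσᵢ² = 1.740 + 1.798 + 1.750 = 5.288
Σ_{i<j} σ_ij = 0.987
σ²_total = 5.288 + 2 × 0.987 = 7.262
α = (k/(k−1))·(1 − Σσᵢ²/σ²_total) = (3/2)·(1 − 5.288/7.262) = 0.408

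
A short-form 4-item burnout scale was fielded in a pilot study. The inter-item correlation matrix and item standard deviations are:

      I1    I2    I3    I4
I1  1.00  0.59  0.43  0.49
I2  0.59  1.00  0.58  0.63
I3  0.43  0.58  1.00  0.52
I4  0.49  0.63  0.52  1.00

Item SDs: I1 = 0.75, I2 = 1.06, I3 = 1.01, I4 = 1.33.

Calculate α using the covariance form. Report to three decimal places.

Σσ²ᵢ = 0.75² + 1.06² + 1.01² + 1.33² = 4.4751
Covariances σ_ij = r_ij · s_i · s_j:
  σ(I1,I2) = 0.59 × 0.75 × 1.06 = 0.4691
  σ(I1,I3) = 0.43 × 0.75 × 1.01 = 0.3257
  σ(I1,I4) = 0.49 × 0.75 × 1.33 = 0.4888
  σ(I2,I3) = 0.58 × 1.06 × 1.01 = 0.6209
  σ(I2,I4) = 0.63 × 1.06 × 1.33 = 0.8882
  σ(I3,I4) = 0.52 × 1.01 × 1.33 = 0.6985
σ²_T = Σσ²ᵢ + 2·Σσ_ij = 4.4751 + 2 × 3.4912 = 11.4575
α = (4/3)·(1 − 4.4751/11.4575) = 0.813

α = 0.813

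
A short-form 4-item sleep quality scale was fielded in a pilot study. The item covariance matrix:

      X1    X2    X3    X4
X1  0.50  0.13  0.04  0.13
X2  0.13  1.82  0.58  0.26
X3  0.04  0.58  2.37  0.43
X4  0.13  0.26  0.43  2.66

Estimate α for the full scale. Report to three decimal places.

ΣVar(i) = 0.50 + 1.82 + 2.37 + 2.66 = 7.35
Sum of the distinct covariances = 1.57
σ²_T = 7.35 + 2 × 1.57 = 10.49
α = (k/(k−1))·(1 − ΣVar(i)/σ²_T) = (4/3)·(1 − 7.35/10.49) = 0.399

α = 0.399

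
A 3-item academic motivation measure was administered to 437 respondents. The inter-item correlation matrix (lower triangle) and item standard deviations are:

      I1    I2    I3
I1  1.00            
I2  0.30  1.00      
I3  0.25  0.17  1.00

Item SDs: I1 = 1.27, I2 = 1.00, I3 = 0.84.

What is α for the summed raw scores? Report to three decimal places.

α = 0.484

Σσ²ᵢ = 1.27² + 1.00² + 0.84² = 3.3185
Covariances σ_ij = r_ij · s_i · s_j:
  σ(I1,I2) = 0.30 × 1.27 × 1.00 = 0.3810
  σ(I1,I3) = 0.25 × 1.27 × 0.84 = 0.2667
  σ(I2,I3) = 0.17 × 1.00 × 0.84 = 0.1428
σ²_T = Σσ²ᵢ + 2·Σσ_ij = 3.3185 + 2 × 0.7905 = 4.8995
α = (3/2)·(1 − 3.3185/4.8995) = 0.484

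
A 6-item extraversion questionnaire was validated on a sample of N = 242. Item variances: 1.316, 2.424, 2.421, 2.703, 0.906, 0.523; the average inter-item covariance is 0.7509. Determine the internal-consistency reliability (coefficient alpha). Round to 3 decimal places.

sum of item variances = 1.316 + 2.424 + 2.421 + 2.703 + 0.906 + 0.523 = 10.293
Sum of the 15 distinct covariances = 15 × 0.7509 = 11.2635
total variance = sum of item variances + 2·Σcov = 10.293 + 2 × 11.2635 = 32.8200
α = (6/5)·(1 − 10.293/32.8200) = 0.824

α = 0.824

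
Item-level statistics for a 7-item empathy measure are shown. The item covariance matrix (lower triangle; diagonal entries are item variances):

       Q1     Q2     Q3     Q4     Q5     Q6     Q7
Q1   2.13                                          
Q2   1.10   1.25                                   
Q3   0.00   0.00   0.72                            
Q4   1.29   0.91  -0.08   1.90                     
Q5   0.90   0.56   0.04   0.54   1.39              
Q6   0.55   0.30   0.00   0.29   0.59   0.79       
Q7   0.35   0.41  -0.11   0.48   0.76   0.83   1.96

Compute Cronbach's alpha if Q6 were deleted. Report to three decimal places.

Cronbach's alpha = 0.726

Remaining items: Q1, Q2, Q3, Q4, Q5, Q7 (k = 6).
ΣVar(i) = 2.13 + 1.25 + 0.72 + 1.90 + 1.39 + 1.96 = 9.35
Var(T) = 9.35 + 2 × 7.15 = 23.65
α (item deleted) = (6/5)·(1 − 9.35/23.65) = 0.726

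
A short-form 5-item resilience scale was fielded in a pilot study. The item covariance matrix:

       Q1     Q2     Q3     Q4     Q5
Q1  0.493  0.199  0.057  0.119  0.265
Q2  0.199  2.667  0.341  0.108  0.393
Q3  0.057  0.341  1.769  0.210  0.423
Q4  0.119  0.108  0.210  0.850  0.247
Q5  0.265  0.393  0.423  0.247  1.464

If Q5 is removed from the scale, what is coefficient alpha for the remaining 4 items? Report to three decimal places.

Remaining items: Q1, Q2, Q3, Q4 (k = 4).
ΣVar(i) = 0.493 + 2.667 + 1.769 + 0.850 = 5.779
total variance = 5.779 + 2 × 1.034 = 7.847
α (item deleted) = (4/3)·(1 − 5.779/7.847) = 0.351

α = 0.351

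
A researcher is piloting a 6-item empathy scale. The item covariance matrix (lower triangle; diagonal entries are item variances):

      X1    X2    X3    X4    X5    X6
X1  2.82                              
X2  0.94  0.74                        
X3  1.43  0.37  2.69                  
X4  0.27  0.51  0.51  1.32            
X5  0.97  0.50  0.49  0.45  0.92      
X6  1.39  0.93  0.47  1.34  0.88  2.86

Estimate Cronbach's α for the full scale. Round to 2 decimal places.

Σσᵢ² = 2.82 + 0.74 + 2.69 + 1.32 + 0.92 + 2.86 = 11.35
Σ_{i<j} σ_ij = 11.45
σ²_T = 11.35 + 2 × 11.45 = 34.25
α = (k/(k−1))·(1 − Σσᵢ²/σ²_T) = (6/5)·(1 − 11.35/34.25) = 0.80

α = 0.80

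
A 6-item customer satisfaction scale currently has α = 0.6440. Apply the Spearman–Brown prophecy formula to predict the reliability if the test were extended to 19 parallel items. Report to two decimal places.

Length factor m = 19/6 = 3.1667
α' = m·α / (1 + (m−1)·α)
   = 19/6 × 0.6440 / (1 + (19/6 − 1) × 0.6440)
   = 2.0393 / 2.3953 = 0.85

predicted reliability = 0.85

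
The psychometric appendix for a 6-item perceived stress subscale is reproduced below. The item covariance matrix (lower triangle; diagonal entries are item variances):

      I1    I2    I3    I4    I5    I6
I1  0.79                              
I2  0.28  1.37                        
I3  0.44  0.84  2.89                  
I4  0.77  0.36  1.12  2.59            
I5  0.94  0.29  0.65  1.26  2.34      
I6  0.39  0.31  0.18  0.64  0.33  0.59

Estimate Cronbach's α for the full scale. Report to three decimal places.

Cronbach's α = 0.750

Σσᵢ² = 0.79 + 1.37 + 2.89 + 2.59 + 2.34 + 0.59 = 10.57
Sum of off-diagonal covariances = 8.80
Var(T) = 10.57 + 2 × 8.80 = 28.17
α = (k/(k−1))·(1 − Σσᵢ²/Var(T)) = (6/5)·(1 − 10.57/28.17) = 0.750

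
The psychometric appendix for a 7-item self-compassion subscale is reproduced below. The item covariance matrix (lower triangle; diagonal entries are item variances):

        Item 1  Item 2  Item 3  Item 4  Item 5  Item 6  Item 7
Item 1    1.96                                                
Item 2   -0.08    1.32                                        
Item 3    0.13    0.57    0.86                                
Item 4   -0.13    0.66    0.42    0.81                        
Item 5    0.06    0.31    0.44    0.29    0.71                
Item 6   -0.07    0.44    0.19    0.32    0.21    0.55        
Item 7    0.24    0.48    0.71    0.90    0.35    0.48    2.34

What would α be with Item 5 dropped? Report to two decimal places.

α = 0.69

Remaining items: Item 1, Item 2, Item 3, Item 4, Item 6, Item 7 (k = 6).
ΣVar(i) = 1.96 + 1.32 + 0.86 + 0.81 + 0.55 + 2.34 = 7.84
σ²_total = 7.84 + 2 × 5.26 = 18.36
α (item deleted) = (6/5)·(1 − 7.84/18.36) = 0.69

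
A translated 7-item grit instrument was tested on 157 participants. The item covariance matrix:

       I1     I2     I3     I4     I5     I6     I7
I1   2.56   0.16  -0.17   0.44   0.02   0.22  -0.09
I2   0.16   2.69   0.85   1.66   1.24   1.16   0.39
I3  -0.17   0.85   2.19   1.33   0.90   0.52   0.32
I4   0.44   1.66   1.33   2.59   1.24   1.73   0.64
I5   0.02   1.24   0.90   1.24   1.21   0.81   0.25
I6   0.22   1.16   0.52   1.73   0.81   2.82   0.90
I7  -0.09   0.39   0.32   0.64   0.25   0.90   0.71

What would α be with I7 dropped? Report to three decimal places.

Remaining items: I1, I2, I3, I4, I5, I6 (k = 6).
Σσᵢ² = 2.56 + 2.69 + 2.19 + 2.59 + 1.21 + 2.82 = 14.06
σ²_total = 14.06 + 2 × 12.11 = 38.28
α (item deleted) = (6/5)·(1 − 14.06/38.28) = 0.759

α = 0.759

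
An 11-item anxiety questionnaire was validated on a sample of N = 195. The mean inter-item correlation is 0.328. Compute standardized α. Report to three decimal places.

standardized α = 0.843

Standardized α = k·r̄ / (1 + (k−1)·r̄) = 11 × 0.328 / (1 + 10 × 0.328)
  = 3.6080 / 4.2800 = 0.843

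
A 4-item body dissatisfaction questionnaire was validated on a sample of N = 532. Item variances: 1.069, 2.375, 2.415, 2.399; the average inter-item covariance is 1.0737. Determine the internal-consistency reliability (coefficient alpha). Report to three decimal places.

Σσᵢ² = 1.069 + 2.375 + 2.415 + 2.399 = 8.258
Sum of the 6 distinct covariances = 6 × 1.0737 = 6.4422
Var(T) = Σσᵢ² + 2·Σcov = 8.258 + 2 × 6.4422 = 21.1424
α = (4/3)·(1 − 8.258/21.1424) = 0.813

coefficient alpha = 0.813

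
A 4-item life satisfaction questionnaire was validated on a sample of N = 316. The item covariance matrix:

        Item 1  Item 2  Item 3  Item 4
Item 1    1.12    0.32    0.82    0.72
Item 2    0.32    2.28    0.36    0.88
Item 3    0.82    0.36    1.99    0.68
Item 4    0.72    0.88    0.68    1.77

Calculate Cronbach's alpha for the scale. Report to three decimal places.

ΣVar(i) = 1.12 + 2.28 + 1.99 + 1.77 = 7.16
Sum of the distinct covariances = 3.78
σ²_total = 7.16 + 2 × 3.78 = 14.72
α = (k/(k−1))·(1 − ΣVar(i)/σ²_total) = (4/3)·(1 − 7.16/14.72) = 0.685

Cronbach's alpha = 0.685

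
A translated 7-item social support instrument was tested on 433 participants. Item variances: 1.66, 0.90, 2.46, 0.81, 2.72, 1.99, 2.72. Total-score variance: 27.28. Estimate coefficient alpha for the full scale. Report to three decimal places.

α = 0.600

ΣVar(i) = 1.66 + 0.90 + 2.46 + 0.81 + 2.72 + 1.99 + 2.72 = 13.26
α = (k/(k−1))·(1 − ΣVar(i)/σ²_T) = (7/6)·(1 − 13.26/27.28) = 0.600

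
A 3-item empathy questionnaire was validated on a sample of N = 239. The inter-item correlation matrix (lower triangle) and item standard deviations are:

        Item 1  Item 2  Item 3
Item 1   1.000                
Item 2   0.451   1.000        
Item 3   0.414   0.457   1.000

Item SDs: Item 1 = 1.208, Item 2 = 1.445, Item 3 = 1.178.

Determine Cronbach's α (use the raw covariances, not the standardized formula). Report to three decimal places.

Cronbach's α = 0.699

Σσ²ᵢ = 1.208² + 1.445² + 1.178² = 4.9350
Covariances σ_ij = r_ij · s_i · s_j:
  σ(Item 1,Item 2) = 0.451 × 1.208 × 1.445 = 0.7872
  σ(Item 1,Item 3) = 0.414 × 1.208 × 1.178 = 0.5891
  σ(Item 2,Item 3) = 0.457 × 1.445 × 1.178 = 0.7779
σ²_T = Σσ²ᵢ + 2·Σσ_ij = 4.9350 + 2 × 2.1542 = 9.2434
α = (3/2)·(1 − 4.9350/9.2434) = 0.699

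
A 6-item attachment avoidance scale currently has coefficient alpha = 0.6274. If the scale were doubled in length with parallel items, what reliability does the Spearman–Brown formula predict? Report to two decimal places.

Length factor m = 2
α' = m·α / (1 + (m−1)·α)
   = 2 × 0.6274 / (1 + (2 − 1) × 0.6274)
   = 1.2548 / 1.6274 = 0.77

predicted reliability = 0.77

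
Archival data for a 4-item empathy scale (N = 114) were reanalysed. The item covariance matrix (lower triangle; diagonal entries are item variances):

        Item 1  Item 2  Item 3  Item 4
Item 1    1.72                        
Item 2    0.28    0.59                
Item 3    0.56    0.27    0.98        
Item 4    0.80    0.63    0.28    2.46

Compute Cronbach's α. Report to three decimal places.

Σσᵢ² = 1.72 + 0.59 + 0.98 + 2.46 = 5.75
Sum of off-diagonal covariances = 2.82
σ²_total = 5.75 + 2 × 2.82 = 11.39
α = (k/(k−1))·(1 − Σσᵢ²/σ²_total) = (4/3)·(1 − 5.75/11.39) = 0.660

α = 0.660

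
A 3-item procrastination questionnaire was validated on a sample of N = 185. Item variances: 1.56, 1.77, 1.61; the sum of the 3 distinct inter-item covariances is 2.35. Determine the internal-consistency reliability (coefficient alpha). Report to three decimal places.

Σσᵢ² = 1.56 + 1.77 + 1.61 = 4.94
Sum of distinct covariances = 2.35
σ²_total = Σσᵢ² + 2·Σcov = 4.94 + 2 × 2.35 = 9.64
α = (3/2)·(1 − 4.94/9.64) = 0.731

coefficient alpha = 0.731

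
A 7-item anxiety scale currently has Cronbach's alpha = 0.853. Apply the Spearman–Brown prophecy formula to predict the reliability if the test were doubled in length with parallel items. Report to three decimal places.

predicted reliability = 0.921

Length factor m = 2
α' = m·α / (1 + (m−1)·α)
   = 2 × 0.853 / (1 + (2 − 1) × 0.853)
   = 1.7060 / 1.8530 = 0.921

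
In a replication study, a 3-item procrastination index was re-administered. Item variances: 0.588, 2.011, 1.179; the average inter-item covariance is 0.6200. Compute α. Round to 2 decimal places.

ΣVar(i) = 0.588 + 2.011 + 1.179 = 3.778
Sum of the 3 distinct covariances = 3 × 0.6200 = 1.8600
Var(T) = ΣVar(i) + 2·Σcov = 3.778 + 2 × 1.8600 = 7.4980
α = (3/2)·(1 − 3.778/7.4980) = 0.74

α = 0.74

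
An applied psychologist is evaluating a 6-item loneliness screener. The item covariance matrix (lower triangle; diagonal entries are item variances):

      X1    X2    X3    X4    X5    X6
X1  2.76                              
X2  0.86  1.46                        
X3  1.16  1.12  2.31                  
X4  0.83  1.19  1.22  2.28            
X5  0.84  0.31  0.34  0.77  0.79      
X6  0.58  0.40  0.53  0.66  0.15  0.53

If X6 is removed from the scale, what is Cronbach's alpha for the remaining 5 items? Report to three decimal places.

Remaining items: X1, X2, X3, X4, X5 (k = 5).
sum of item variances = 2.76 + 1.46 + 2.31 + 2.28 + 0.79 = 9.60
σ²_T = 9.60 + 2 × 8.64 = 26.88
α (item deleted) = (5/4)·(1 − 9.60/26.88) = 0.804

α = 0.804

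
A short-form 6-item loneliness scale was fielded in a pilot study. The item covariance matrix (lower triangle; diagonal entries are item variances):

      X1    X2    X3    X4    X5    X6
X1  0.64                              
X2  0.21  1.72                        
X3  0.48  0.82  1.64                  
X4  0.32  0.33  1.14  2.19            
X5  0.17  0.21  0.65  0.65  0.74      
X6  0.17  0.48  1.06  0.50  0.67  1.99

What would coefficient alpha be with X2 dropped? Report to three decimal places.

Remaining items: X1, X3, X4, X5, X6 (k = 5).
ΣVar(i) = 0.64 + 1.64 + 2.19 + 0.74 + 1.99 = 7.20
σ²_total = 7.20 + 2 × 5.81 = 18.82
α (item deleted) = (5/4)·(1 − 7.20/18.82) = 0.772

α = 0.772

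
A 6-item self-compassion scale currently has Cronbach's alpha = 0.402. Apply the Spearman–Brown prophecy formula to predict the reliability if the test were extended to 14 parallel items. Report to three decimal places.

predicted reliability = 0.611

Length factor m = 14/6 = 2.3333
α' = m·α / (1 + (m−1)·α)
   = 14/6 × 0.402 / (1 + (14/6 − 1) × 0.402)
   = 0.9380 / 1.5360 = 0.611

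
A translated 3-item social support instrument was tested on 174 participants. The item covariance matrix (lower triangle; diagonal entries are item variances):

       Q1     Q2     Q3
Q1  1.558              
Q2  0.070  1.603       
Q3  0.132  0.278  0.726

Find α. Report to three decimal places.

sum of item variances = 1.558 + 1.603 + 0.726 = 3.887
Sum of the distinct covariances = 0.480
total variance = 3.887 + 2 × 0.480 = 4.847
α = (k/(k−1))·(1 − sum of item variances/total variance) = (3/2)·(1 − 3.887/4.847) = 0.297

α = 0.297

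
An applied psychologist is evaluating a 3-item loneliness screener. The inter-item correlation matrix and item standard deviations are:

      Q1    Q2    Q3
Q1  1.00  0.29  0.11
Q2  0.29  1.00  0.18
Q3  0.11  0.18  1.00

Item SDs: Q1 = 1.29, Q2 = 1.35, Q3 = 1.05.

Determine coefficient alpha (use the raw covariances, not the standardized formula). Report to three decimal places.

Σσ²ᵢ = 1.29² + 1.35² + 1.05² = 4.5891
Covariances σ_ij = r_ij · s_i · s_j:
  σ(Q1,Q2) = 0.29 × 1.29 × 1.35 = 0.5050
  σ(Q1,Q3) = 0.11 × 1.29 × 1.05 = 0.1490
  σ(Q2,Q3) = 0.18 × 1.35 × 1.05 = 0.2551
σ²_T = Σσ²ᵢ + 2·Σσ_ij = 4.5891 + 2 × 0.9091 = 6.4073
α = (3/2)·(1 − 4.5891/6.4073) = 0.426

α = 0.426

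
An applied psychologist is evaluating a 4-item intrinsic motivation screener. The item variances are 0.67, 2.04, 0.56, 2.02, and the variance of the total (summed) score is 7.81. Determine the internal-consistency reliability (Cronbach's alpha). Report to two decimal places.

α = 0.43

Σσ²ᵢ = 0.67 + 2.04 + 0.56 + 2.02 = 5.29
α = (k/(k−1))·(1 − Σσ²ᵢ/σ²_T) = (4/3)·(1 − 5.29/7.81) = 0.43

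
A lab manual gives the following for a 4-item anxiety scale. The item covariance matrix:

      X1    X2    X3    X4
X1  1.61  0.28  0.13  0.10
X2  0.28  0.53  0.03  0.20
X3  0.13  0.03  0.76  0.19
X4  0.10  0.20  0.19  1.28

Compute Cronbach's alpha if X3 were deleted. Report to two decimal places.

Remaining items: X1, X2, X4 (k = 3).
sum of item variances = 1.61 + 0.53 + 1.28 = 3.42
Var(T) = 3.42 + 2 × 0.58 = 4.58
α (item deleted) = (3/2)·(1 − 3.42/4.58) = 0.38

Cronbach's alpha = 0.38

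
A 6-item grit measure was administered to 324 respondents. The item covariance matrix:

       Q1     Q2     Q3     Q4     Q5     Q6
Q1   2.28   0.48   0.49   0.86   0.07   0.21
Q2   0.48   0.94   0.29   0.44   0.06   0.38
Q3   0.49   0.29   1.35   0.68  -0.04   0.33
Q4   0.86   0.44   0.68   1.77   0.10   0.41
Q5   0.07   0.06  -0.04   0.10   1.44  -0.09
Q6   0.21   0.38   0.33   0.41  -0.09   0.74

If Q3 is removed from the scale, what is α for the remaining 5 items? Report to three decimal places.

α = 0.561

Remaining items: Q1, Q2, Q4, Q5, Q6 (k = 5).
sum of item variances = 2.28 + 0.94 + 1.77 + 1.44 + 0.74 = 7.17
total variance = 7.17 + 2 × 2.92 = 13.01
α (item deleted) = (5/4)·(1 − 7.17/13.01) = 0.561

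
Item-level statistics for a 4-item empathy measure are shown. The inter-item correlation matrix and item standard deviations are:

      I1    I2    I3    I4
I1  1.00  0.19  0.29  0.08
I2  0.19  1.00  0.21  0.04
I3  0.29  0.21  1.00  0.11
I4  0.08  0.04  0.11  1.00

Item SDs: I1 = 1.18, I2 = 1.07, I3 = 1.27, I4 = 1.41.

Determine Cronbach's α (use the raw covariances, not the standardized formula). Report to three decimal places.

Σσ²ᵢ = 1.18² + 1.07² + 1.27² + 1.41² = 6.1383
Covariances σ_ij = r_ij · s_i · s_j:
  σ(I1,I2) = 0.19 × 1.18 × 1.07 = 0.2399
  σ(I1,I3) = 0.29 × 1.18 × 1.27 = 0.4346
  σ(I1,I4) = 0.08 × 1.18 × 1.41 = 0.1331
  σ(I2,I3) = 0.21 × 1.07 × 1.27 = 0.2854
  σ(I2,I4) = 0.04 × 1.07 × 1.41 = 0.0603
  σ(I3,I4) = 0.11 × 1.27 × 1.41 = 0.1970
σ²_T = Σσ²ᵢ + 2·Σσ_ij = 6.1383 + 2 × 1.3503 = 8.8389
α = (4/3)·(1 − 6.1383/8.8389) = 0.407

α = 0.407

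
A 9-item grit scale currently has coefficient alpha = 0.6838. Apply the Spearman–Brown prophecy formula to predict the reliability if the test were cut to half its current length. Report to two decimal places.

predicted reliability = 0.52

Length factor m = 1/2
α' = m·α / (1 − (1−m)·α)
   = 1/2 × 0.6838 / (1 − (1 − 1/2) × 0.6838)
   = 0.3419 / 0.6581 = 0.52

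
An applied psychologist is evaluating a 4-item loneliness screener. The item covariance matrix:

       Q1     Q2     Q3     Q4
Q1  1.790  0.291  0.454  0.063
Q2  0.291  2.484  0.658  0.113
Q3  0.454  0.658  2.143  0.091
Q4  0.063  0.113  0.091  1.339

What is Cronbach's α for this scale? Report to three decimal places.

Cronbach's α = 0.401

sum of item variances = 1.790 + 2.484 + 2.143 + 1.339 = 7.756
Σ_{i<j} σ_ij = 1.670
σ²_T = 7.756 + 2 × 1.670 = 11.096
α = (k/(k−1))·(1 − sum of item variances/σ²_T) = (4/3)·(1 − 7.756/11.096) = 0.401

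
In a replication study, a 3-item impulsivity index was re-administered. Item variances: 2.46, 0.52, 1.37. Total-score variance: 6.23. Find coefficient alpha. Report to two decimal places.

coefficient alpha = 0.45

ΣVar(i) = 2.46 + 0.52 + 1.37 = 4.35
α = (k/(k−1))·(1 − ΣVar(i)/total variance) = (3/2)·(1 − 4.35/6.23) = 0.45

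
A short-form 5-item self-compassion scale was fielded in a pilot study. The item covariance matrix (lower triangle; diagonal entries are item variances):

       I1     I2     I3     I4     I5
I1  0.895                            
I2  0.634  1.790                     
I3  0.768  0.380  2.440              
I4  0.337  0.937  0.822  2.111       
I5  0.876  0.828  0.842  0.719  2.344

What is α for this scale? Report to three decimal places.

α = 0.748

Σσᵢ² = 0.895 + 1.790 + 2.440 + 2.111 + 2.344 = 9.580
Σ_{i<j} σ_ij = 7.143
total variance = 9.580 + 2 × 7.143 = 23.866
α = (k/(k−1))·(1 − Σσᵢ²/total variance) = (5/4)·(1 − 9.580/23.866) = 0.748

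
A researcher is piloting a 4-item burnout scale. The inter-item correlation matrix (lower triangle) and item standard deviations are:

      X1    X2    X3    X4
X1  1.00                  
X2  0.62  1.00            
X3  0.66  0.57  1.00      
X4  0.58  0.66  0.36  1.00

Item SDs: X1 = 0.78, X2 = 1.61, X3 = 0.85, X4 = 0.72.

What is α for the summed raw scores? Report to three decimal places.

α = 0.798

Σσ²ᵢ = 0.78² + 1.61² + 0.85² + 0.72² = 4.4414
Covariances σ_ij = r_ij · s_i · s_j:
  σ(X1,X2) = 0.62 × 0.78 × 1.61 = 0.7786
  σ(X1,X3) = 0.66 × 0.78 × 0.85 = 0.4376
  σ(X1,X4) = 0.58 × 0.78 × 0.72 = 0.3257
  σ(X2,X3) = 0.57 × 1.61 × 0.85 = 0.7800
  σ(X2,X4) = 0.66 × 1.61 × 0.72 = 0.7651
  σ(X3,X4) = 0.36 × 0.85 × 0.72 = 0.2203
σ²_T = Σσ²ᵢ + 2·Σσ_ij = 4.4414 + 2 × 3.3073 = 11.0560
α = (4/3)·(1 − 4.4414/11.0560) = 0.798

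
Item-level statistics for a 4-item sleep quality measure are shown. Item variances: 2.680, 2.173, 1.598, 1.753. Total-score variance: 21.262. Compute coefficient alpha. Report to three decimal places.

ΣVar(i) = 2.680 + 2.173 + 1.598 + 1.753 = 8.204
α = (k/(k−1))·(1 − ΣVar(i)/Var(T)) = (4/3)·(1 − 8.204/21.262) = 0.819

coefficient alpha = 0.819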